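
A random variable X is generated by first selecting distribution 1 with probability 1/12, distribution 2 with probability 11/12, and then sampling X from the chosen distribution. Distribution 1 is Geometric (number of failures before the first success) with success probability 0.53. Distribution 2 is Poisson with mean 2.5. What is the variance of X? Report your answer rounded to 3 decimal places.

Per component, 1: μ=0.886792, E[X²]=2.45959; 2: μ=2.5, E[X²]=8.75.
E[X] = 0.0833333·0.886792 + 0.916667·2.5 = 2.36557.
E[X²] = 0.0833333·2.45959 + 0.916667·8.75 = 8.2258.
Var(X) = E[X²] − (E[X])² = 8.2258 − 5.5959 = 2.6299.

2.630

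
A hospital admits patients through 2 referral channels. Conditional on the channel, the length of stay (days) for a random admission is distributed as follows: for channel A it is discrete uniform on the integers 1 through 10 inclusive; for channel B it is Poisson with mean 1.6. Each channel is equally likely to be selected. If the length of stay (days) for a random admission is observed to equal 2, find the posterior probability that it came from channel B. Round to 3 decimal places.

Likelihoods P(X=2 | ·): A: 0.1; B: 0.258428.
Posterior ∝ prior × likelihood. Numerator for B: 0.5·0.258428 = 0.129214.
Normalizing constant: 0.5·0.1 + 0.5·0.258428 = 0.179214.
P(B | observation) = 0.129214 / 0.179214 = 0.721004.

0.721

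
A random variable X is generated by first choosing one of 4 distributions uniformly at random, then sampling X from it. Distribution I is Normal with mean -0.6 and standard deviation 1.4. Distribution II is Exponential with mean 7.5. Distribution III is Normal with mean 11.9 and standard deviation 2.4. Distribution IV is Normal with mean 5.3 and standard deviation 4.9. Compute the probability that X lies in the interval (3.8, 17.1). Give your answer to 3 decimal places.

0.524

Conditional on each component, P(3.8 < X < 17.1): I: 0.000836537; II: 0.500216; III: 0.984501; IV: 0.612228.
By total probability, P(3.8 < X < 17.1) = 0.25·0.000836537 + 0.25·0.500216 + 0.25·0.984501 + 0.25·0.612228 = 0.524445.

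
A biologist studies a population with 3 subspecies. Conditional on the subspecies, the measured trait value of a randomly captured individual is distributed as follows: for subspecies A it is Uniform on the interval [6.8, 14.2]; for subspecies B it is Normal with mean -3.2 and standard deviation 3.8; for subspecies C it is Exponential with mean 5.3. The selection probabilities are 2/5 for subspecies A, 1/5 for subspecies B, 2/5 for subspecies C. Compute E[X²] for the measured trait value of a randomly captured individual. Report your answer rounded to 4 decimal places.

For each component E[X²] = Var + (mean)², giving A: 114.813; B: 24.68; C: 56.18.
Overall E[X²] = 0.4·114.813 + 0.2·24.68 + 0.4·56.18 = 73.3333.

73.3333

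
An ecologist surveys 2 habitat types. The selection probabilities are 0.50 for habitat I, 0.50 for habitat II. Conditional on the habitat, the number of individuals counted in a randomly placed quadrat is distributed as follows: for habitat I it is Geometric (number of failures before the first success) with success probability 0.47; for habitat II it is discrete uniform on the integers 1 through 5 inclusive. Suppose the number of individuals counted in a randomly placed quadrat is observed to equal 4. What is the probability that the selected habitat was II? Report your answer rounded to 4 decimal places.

0.8436

Likelihoods P(X=4 | ·): I: 0.0370853; II: 0.2.
Posterior ∝ prior × likelihood. Numerator for II: 0.5·0.2 = 0.1.
Normalizing constant: 0.5·0.0370853 + 0.5·0.2 = 0.118543.
P(II | observation) = 0.1 / 0.118543 = 0.843578.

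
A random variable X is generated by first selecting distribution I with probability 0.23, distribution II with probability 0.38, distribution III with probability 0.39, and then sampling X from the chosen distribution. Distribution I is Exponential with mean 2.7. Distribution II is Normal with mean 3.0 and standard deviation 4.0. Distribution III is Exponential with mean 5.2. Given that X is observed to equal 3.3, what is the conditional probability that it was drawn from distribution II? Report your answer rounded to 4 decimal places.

0.3682

Likelihoods f(3.3 | ·): I: 0.109102; II: 0.0994555; III: 0.10195.
Posterior ∝ prior × likelihood. Numerator for II: 0.38·0.0994555 = 0.0377931.
Normalizing constant: 0.23·0.109102 + 0.38·0.0994555 + 0.39·0.10195 = 0.102647.
P(II | observation) = 0.0377931 / 0.102647 = 0.368185.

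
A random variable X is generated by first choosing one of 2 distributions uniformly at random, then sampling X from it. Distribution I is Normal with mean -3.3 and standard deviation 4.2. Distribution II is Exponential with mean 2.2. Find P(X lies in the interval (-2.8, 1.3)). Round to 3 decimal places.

0.381

Conditional on each component, P(-2.8 < X < 1.3): I: 0.315913; II: 0.446176.
By total probability, P(-2.8 < X < 1.3) = 0.5·0.315913 + 0.5·0.446176 = 0.381045.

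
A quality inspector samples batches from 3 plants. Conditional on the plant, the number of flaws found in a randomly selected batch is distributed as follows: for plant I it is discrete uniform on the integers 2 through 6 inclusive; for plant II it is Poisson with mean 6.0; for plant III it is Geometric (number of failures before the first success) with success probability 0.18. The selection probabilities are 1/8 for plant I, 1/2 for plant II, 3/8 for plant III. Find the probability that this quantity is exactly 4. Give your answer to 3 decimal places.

Conditional on each plant, P(X = 4): I: 0.2; II: 0.133853; III: 0.0813819.
By total probability, P(X = 4) = 0.125·0.2 + 0.5·0.133853 + 0.375·0.0813819 = 0.122445.

0.122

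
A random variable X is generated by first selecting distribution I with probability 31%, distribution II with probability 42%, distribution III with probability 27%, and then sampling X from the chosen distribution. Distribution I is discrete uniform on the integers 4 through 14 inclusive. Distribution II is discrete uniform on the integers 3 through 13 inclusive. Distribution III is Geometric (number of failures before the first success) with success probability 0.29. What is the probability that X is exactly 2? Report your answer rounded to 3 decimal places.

Conditional on each component, P(X = 2): I: 0; II: 0; III: 0.146189.
By total probability, P(X = 2) = 0.31·0 + 0.42·0 + 0.27·0.146189 = 0.039471.

0.039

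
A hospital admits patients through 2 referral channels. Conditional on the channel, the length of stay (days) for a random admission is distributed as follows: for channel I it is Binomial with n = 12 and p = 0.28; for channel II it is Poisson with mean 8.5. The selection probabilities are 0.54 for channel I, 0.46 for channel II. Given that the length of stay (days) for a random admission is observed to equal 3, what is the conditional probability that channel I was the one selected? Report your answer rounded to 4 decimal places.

Likelihoods P(X=3 | ·): I: 0.251125; II: 0.0208258.
Posterior ∝ prior × likelihood. Numerator for I: 0.54·0.251125 = 0.135607.
Normalizing constant: 0.54·0.251125 + 0.46·0.0208258 = 0.145187.
P(I | observation) = 0.135607 / 0.145187 = 0.934017.

0.9340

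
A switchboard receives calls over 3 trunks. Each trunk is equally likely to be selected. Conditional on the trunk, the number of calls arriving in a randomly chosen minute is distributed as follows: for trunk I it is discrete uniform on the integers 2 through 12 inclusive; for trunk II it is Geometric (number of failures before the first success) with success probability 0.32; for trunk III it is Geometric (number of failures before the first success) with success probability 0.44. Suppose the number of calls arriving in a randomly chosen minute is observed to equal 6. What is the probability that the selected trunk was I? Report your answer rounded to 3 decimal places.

0.668

Likelihoods P(X=6 | ·): I: 0.0909091; II: 0.0316376; III: 0.01357.
Posterior ∝ prior × likelihood. Numerator for I: 0.333333·0.0909091 = 0.030303.
Normalizing constant: 0.333333·0.0909091 + 0.333333·0.0316376 + 0.333333·0.01357 = 0.0453722.
P(I | observation) = 0.030303 / 0.0453722 = 0.667876.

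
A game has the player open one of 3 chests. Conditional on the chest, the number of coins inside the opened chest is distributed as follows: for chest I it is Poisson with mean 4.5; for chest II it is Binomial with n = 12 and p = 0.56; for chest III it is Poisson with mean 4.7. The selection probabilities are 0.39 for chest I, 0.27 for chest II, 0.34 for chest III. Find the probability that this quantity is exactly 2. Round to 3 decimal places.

Conditional on each chest, P(X = 2): I: 0.112479; II: 0.0056292; III: 0.100457.
By total probability, P(X = 2) = 0.39·0.112479 + 0.27·0.0056292 + 0.34·0.100457 = 0.079542.

0.080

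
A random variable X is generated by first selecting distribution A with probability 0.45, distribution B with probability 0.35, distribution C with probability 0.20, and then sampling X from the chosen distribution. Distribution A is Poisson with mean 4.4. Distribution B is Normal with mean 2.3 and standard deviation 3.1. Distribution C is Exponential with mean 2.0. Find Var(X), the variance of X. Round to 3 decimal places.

Per component, A: μ=4.4, E[X²]=23.76; B: μ=2.3, E[X²]=14.9; C: μ=2, E[X²]=8.
E[X] = 0.45·4.4 + 0.35·2.3 + 0.2·2 = 3.185.
E[X²] = 0.45·23.76 + 0.35·14.9 + 0.2·8 = 17.507.
Var(X) = E[X²] − (E[X])² = 17.507 − 10.1442 = 7.36278.

7.363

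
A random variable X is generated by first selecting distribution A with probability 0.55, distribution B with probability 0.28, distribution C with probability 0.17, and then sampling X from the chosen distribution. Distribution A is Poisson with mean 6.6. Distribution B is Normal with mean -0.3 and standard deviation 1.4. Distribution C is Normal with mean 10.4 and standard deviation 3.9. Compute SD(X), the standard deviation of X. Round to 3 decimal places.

4.571

Per component, A: μ=6.6, E[X²]=50.16; B: μ=-0.3, E[X²]=2.05; C: μ=10.4, E[X²]=123.37.
E[X] = 0.55·6.6 + 0.28·-0.3 + 0.17·10.4 = 5.314.
E[X²] = 0.55·50.16 + 0.28·2.05 + 0.17·123.37 = 49.1349.
Var(X) = E[X²] − (E[X])² = 49.1349 − 28.2386 = 20.8963.
SD(X) = √20.8963 = 4.57125.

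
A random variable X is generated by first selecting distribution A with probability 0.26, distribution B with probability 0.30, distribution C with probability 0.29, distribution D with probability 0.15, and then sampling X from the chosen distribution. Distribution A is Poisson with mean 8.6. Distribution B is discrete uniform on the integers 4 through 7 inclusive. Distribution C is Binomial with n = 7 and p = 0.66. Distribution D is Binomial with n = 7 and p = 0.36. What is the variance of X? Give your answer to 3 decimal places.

Per component, A: μ=8.6, E[X²]=82.56; B: μ=5.5, E[X²]=31.5; C: μ=4.62, E[X²]=22.9152; D: μ=2.52, E[X²]=7.9632.
E[X] = 0.26·8.6 + 0.3·5.5 + 0.29·4.62 + 0.15·2.52 = 5.6038.
E[X²] = 0.26·82.56 + 0.3·31.5 + 0.29·22.9152 + 0.15·7.9632 = 38.7555.
Var(X) = E[X²] − (E[X])² = 38.7555 − 31.4026 = 7.35291.

7.353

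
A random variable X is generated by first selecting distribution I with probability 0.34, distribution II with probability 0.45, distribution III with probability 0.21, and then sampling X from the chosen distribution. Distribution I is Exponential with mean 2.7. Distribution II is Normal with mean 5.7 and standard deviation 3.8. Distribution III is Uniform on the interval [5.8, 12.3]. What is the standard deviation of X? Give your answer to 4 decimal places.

3.8772

Per component, I: μ=2.7, E[X²]=14.58; II: μ=5.7, E[X²]=46.93; III: μ=9.05, E[X²]=85.4233.
E[X] = 0.34·2.7 + 0.45·5.7 + 0.21·9.05 = 5.3835.
E[X²] = 0.34·14.58 + 0.45·46.93 + 0.21·85.4233 = 44.0146.
Var(X) = E[X²] − (E[X])² = 44.0146 − 28.9821 = 15.0325.
SD(X) = √15.0325 = 3.87718.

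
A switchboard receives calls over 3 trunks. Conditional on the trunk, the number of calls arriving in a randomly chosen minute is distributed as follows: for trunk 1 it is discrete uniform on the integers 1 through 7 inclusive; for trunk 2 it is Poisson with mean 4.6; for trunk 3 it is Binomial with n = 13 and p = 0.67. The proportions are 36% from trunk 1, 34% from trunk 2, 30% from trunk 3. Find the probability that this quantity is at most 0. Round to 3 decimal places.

0.003

Conditional on each trunk, P(X ≤ 0): 1: 0; 2: 0.0100518; 3: 5.50404e-07.
By total probability, P(X ≤ 0) = 0.36·0 + 0.34·0.0100518 + 0.3·5.50404e-07 = 0.00341779.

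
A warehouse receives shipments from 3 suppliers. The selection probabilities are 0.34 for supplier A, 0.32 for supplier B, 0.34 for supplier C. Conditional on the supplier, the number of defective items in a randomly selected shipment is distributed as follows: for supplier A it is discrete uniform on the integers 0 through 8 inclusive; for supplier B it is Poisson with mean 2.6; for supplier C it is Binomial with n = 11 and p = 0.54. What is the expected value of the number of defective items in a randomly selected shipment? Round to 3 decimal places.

4.212

Component means — A: 4; B: 2.6; C: 5.94.
E[X] = 0.34·4 + 0.32·2.6 + 0.34·5.94 = 4.2116.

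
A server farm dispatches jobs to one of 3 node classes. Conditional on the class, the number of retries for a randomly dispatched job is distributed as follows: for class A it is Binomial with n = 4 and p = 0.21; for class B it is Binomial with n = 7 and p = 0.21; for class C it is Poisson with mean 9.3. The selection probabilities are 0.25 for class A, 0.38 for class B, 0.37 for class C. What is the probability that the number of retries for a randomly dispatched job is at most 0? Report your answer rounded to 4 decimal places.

Conditional on each class, P(X ≤ 0): A: 0.389501; B: 0.192039; C: 9.14242e-05.
By total probability, P(X ≤ 0) = 0.25·0.389501 + 0.38·0.192039 + 0.37·9.14242e-05 = 0.170384.

0.1704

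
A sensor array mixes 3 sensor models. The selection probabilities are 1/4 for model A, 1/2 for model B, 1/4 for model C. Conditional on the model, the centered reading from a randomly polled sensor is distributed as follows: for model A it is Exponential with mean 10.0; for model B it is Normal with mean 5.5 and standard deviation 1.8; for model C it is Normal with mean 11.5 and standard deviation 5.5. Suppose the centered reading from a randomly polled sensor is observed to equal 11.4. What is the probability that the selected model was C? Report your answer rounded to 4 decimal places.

0.6806

Likelihoods f(11.4 | ·): A: 0.0319819; B: 0.00102954; C: 0.072523.
Posterior ∝ prior × likelihood. Numerator for C: 0.25·0.072523 = 0.0181307.
Normalizing constant: 0.25·0.0319819 + 0.5·0.00102954 + 0.25·0.072523 = 0.026641.
P(C | observation) = 0.0181307 / 0.026641 = 0.680558.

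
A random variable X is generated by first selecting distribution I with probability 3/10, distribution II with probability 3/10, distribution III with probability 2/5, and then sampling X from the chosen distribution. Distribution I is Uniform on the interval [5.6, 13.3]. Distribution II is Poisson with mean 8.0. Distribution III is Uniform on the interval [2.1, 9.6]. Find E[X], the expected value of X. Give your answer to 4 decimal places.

Component means — I: 9.45; II: 8; III: 5.85.
E[X] = 0.3·9.45 + 0.3·8 + 0.4·5.85 = 7.575.

7.5750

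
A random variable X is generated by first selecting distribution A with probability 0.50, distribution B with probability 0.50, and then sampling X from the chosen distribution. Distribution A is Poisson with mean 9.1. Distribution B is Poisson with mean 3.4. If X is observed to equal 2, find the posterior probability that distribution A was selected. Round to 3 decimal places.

0.023

Likelihoods P(X=2 | ·): A: 0.00462352; B: 0.192898.
Posterior ∝ prior × likelihood. Numerator for A: 0.5·0.00462352 = 0.00231176.
Normalizing constant: 0.5·0.00462352 + 0.5·0.192898 = 0.0987605.
P(A | observation) = 0.00231176 / 0.0987605 = 0.0234078.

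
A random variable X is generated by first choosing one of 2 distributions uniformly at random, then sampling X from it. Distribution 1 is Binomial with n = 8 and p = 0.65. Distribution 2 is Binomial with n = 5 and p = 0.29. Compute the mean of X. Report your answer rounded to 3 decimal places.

Component means — 1: 5.2; 2: 1.45.
E[X] = 0.5·5.2 + 0.5·1.45 = 3.325.

3.325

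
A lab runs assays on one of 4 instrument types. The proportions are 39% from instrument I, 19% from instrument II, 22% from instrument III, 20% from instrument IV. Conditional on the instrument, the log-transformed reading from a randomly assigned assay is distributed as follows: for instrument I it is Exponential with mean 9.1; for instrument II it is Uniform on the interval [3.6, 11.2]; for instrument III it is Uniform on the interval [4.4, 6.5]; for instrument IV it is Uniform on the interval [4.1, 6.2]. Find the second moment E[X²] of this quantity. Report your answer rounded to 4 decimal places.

87.9041

For each component E[X²] = Var + (mean)², giving I: 165.62; II: 59.5733; III: 30.07; IV: 26.89.
Overall E[X²] = 0.39·165.62 + 0.19·59.5733 + 0.22·30.07 + 0.2·26.89 = 87.9041.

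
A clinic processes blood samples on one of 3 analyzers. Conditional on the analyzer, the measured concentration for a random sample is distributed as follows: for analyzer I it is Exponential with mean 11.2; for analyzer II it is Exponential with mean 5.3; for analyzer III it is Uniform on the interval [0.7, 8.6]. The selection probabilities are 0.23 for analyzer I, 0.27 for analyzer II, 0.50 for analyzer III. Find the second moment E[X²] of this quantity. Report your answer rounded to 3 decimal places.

86.283

For each component E[X²] = Var + (mean)², giving I: 250.88; II: 56.18; III: 26.8233.
Overall E[X²] = 0.23·250.88 + 0.27·56.18 + 0.5·26.8233 = 86.2827.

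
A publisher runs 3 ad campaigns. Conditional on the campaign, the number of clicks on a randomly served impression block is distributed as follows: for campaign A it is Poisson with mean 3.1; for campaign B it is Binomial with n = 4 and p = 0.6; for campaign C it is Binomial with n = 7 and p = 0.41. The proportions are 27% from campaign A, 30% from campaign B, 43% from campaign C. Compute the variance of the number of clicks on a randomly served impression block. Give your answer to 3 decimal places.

Per component, A: μ=3.1, E[X²]=12.71; B: μ=2.4, E[X²]=6.72; C: μ=2.87, E[X²]=9.9302.
E[X] = 0.27·3.1 + 0.3·2.4 + 0.43·2.87 = 2.7911.
E[X²] = 0.27·12.71 + 0.3·6.72 + 0.43·9.9302 = 9.71769.
Var(X) = E[X²] − (E[X])² = 9.71769 − 7.79024 = 1.92745.

1.927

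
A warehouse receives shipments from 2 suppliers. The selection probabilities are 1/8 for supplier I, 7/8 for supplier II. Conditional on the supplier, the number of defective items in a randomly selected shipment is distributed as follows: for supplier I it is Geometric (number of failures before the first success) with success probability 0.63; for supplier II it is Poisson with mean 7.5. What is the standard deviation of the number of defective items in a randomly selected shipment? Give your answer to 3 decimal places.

3.450

Per component, I: μ=0.587302, E[X²]=1.27715; II: μ=7.5, E[X²]=63.75.
E[X] = 0.125·0.587302 + 0.875·7.5 = 6.63591.
E[X²] = 0.125·1.27715 + 0.875·63.75 = 55.9409.
Var(X) = E[X²] − (E[X])² = 55.9409 − 44.0353 = 11.9056.
SD(X) = √11.9056 = 3.45044.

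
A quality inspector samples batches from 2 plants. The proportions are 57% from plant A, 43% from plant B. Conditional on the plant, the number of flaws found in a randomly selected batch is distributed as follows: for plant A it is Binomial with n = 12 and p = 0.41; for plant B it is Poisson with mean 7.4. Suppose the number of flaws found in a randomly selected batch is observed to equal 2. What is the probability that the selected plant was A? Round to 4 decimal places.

Likelihoods P(X=2 | ·): A: 0.0567064; B: 0.0167361.
Posterior ∝ prior × likelihood. Numerator for A: 0.57·0.0567064 = 0.0323226.
Normalizing constant: 0.57·0.0567064 + 0.43·0.0167361 = 0.0395191.
P(A | observation) = 0.0323226 / 0.0395191 = 0.817898.

0.8179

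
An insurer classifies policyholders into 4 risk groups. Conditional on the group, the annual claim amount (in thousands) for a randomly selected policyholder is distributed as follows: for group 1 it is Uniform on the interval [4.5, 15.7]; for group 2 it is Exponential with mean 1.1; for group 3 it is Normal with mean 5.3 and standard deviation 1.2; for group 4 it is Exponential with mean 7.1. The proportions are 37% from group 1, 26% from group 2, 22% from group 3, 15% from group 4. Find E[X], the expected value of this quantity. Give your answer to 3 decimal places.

Component means — 1: 10.1; 2: 1.1; 3: 5.3; 4: 7.1.
E[X] = 0.37·10.1 + 0.26·1.1 + 0.22·5.3 + 0.15·7.1 = 6.254.

6.254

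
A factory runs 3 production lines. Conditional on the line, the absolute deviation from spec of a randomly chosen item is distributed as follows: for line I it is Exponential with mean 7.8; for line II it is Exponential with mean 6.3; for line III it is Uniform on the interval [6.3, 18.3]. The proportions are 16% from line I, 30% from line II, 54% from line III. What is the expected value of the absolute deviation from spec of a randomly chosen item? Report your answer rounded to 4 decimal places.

Component means — I: 7.8; II: 6.3; III: 12.3.
E[X] = 0.16·7.8 + 0.3·6.3 + 0.54·12.3 = 9.78.

9.7800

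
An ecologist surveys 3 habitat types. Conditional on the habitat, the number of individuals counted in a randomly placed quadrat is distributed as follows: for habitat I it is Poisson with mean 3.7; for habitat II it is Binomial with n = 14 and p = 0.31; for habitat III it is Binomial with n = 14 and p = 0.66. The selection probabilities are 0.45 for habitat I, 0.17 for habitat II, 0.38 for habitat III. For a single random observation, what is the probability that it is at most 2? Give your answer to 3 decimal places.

Conditional on each habitat, P(X ≤ 2): I: 0.285433; II: 0.142269; III: 0.00010237.
By total probability, P(X ≤ 2) = 0.45·0.285433 + 0.17·0.142269 + 0.38·0.00010237 = 0.15267.

0.153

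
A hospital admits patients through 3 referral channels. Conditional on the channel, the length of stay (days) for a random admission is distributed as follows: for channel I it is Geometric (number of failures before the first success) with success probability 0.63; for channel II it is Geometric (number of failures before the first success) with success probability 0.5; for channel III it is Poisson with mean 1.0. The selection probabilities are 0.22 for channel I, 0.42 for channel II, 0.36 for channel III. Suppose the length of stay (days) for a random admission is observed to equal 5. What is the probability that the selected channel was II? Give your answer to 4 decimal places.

Likelihoods P(X=5 | ·): I: 0.00436867; II: 0.015625; III: 0.00306566.
Posterior ∝ prior × likelihood. Numerator for II: 0.42·0.015625 = 0.0065625.
Normalizing constant: 0.22·0.00436867 + 0.42·0.015625 + 0.36·0.00306566 = 0.00862725.
P(II | observation) = 0.0065625 / 0.00862725 = 0.760672.

0.7607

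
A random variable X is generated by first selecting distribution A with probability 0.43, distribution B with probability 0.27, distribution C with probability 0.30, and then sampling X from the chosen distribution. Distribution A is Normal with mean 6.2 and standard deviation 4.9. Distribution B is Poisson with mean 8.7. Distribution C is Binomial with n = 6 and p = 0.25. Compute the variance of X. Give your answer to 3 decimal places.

Per component, A: μ=6.2, E[X²]=62.45; B: μ=8.7, E[X²]=84.39; C: μ=1.5, E[X²]=3.375.
E[X] = 0.43·6.2 + 0.27·8.7 + 0.3·1.5 = 5.465.
E[X²] = 0.43·62.45 + 0.27·84.39 + 0.3·3.375 = 50.6513.
Var(X) = E[X²] − (E[X])² = 50.6513 − 29.8662 = 20.7851.

20.785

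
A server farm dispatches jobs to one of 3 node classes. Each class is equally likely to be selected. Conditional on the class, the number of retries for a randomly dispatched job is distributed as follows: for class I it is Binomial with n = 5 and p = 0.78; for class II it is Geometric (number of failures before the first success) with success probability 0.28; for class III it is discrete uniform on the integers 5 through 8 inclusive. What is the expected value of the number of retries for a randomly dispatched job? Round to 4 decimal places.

4.3238

Component means — I: 3.9; II: 2.57143; III: 6.5.
E[X] = 0.333333·3.9 + 0.333333·2.57143 + 0.333333·6.5 = 4.32381.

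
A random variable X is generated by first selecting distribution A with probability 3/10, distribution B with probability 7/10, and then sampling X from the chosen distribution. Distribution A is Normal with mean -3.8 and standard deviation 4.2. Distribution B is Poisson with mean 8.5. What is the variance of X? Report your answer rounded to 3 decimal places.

Per component, A: μ=-3.8, E[X²]=32.08; B: μ=8.5, E[X²]=80.75.
E[X] = 0.3·-3.8 + 0.7·8.5 = 4.81.
E[X²] = 0.3·32.08 + 0.7·80.75 = 66.149.
Var(X) = E[X²] − (E[X])² = 66.149 − 23.1361 = 43.0129.

43.013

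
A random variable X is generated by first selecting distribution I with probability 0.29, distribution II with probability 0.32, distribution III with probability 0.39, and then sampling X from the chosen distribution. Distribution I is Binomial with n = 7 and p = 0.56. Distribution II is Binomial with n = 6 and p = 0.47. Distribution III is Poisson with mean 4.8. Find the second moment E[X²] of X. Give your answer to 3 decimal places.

For each component E[X²] = Var + (mean)², giving I: 17.0912; II: 9.447; III: 27.84.
Overall E[X²] = 0.29·17.0912 + 0.32·9.447 + 0.39·27.84 = 18.8371.

18.837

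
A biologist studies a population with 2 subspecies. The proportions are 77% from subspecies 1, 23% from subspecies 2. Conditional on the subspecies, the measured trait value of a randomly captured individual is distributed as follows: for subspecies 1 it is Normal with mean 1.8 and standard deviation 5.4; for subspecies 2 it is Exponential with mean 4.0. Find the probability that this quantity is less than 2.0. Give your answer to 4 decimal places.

Conditional on each subspecies, P(X < 2.0): 1: 0.514772; 2: 0.393469.
By total probability, P(X < 2.0) = 0.77·0.514772 + 0.23·0.393469 = 0.486873.

0.4869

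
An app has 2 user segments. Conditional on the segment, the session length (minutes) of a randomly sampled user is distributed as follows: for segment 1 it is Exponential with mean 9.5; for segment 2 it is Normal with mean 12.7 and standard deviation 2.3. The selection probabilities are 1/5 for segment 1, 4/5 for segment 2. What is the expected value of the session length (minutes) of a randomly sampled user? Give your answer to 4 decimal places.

Component means — 1: 9.5; 2: 12.7.
E[X] = 0.2·9.5 + 0.8·12.7 = 12.06.

12.0600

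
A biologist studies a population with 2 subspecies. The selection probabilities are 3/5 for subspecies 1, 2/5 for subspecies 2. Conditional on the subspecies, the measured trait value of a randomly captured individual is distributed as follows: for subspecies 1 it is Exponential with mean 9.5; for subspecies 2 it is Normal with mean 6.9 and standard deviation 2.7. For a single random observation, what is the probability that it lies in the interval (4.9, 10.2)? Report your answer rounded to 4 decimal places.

Conditional on each subspecies, P(4.9 < X < 10.2): 1: 0.255282; 2: 0.659763.
By total probability, P(4.9 < X < 10.2) = 0.6·0.255282 + 0.4·0.659763 = 0.417074.

0.4171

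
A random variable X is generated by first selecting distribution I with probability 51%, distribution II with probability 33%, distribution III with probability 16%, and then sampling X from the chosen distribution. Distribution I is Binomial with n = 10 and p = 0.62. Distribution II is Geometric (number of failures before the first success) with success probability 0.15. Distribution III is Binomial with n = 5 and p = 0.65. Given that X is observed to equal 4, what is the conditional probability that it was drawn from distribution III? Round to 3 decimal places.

0.405

Likelihoods P(X=4 | ·): I: 0.0934303; II: 0.0783009; III: 0.312386.
Posterior ∝ prior × likelihood. Numerator for III: 0.16·0.312386 = 0.0499818.
Normalizing constant: 0.51·0.0934303 + 0.33·0.0783009 + 0.16·0.312386 = 0.123471.
P(III | observation) = 0.0499818 / 0.123471 = 0.404807.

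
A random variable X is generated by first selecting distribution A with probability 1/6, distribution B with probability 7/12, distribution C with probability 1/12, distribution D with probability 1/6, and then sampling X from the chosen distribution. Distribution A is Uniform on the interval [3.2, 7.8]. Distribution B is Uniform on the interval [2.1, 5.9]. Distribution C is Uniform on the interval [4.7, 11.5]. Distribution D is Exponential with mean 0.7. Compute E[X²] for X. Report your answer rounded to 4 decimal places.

For each component E[X²] = Var + (mean)², giving A: 32.0133; B: 17.2033; C: 69.4633; D: 0.98.
Overall E[X²] = 0.166667·32.0133 + 0.583333·17.2033 + 0.0833333·69.4633 + 0.166667·0.98 = 21.3228.

21.3228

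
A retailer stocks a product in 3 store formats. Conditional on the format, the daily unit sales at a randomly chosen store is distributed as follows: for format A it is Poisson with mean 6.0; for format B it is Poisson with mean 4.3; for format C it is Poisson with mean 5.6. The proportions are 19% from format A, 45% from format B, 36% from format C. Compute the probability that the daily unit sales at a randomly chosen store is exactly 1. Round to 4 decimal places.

0.0365

Conditional on each format, P(X = 1): A: 0.0148725; B: 0.0583448; C: 0.020708.
By total probability, P(X = 1) = 0.19·0.0148725 + 0.45·0.0583448 + 0.36·0.020708 = 0.0365358.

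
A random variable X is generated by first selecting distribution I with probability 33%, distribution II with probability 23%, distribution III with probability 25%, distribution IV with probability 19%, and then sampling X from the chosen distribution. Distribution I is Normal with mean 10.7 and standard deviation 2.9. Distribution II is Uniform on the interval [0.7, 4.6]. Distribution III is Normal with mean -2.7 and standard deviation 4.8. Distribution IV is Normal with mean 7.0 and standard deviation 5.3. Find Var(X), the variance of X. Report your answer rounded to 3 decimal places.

41.696

Per component, I: μ=10.7, E[X²]=122.9; II: μ=2.65, E[X²]=8.29; III: μ=-2.7, E[X²]=30.33; IV: μ=7, E[X²]=77.09.
E[X] = 0.33·10.7 + 0.23·2.65 + 0.25·-2.7 + 0.19·7 = 4.7955.
E[X²] = 0.33·122.9 + 0.23·8.29 + 0.25·30.33 + 0.19·77.09 = 64.6933.
Var(X) = E[X²] − (E[X])² = 64.6933 − 22.9968 = 41.6965.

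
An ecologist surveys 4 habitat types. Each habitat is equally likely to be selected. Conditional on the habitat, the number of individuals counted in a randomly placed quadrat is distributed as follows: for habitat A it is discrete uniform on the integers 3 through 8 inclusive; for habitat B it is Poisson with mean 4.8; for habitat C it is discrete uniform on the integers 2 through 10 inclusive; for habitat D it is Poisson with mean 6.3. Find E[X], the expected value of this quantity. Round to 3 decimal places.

Component means — A: 5.5; B: 4.8; C: 6; D: 6.3.
E[X] = 0.25·5.5 + 0.25·4.8 + 0.25·6 + 0.25·6.3 = 5.65.

5.650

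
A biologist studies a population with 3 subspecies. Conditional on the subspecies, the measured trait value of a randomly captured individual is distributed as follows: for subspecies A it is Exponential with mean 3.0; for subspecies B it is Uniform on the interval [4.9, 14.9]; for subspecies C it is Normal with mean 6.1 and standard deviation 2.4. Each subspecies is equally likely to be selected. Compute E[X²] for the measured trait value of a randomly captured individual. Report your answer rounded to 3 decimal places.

For each component E[X²] = Var + (mean)², giving A: 18; B: 106.343; C: 42.97.
Overall E[X²] = 0.333333·18 + 0.333333·106.343 + 0.333333·42.97 = 55.7711.

55.771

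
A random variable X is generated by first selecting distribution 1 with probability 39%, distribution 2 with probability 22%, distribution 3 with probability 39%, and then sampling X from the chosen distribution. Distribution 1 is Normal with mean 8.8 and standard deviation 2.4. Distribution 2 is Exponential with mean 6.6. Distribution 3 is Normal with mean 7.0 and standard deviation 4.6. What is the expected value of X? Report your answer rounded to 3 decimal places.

7.614

Component means — 1: 8.8; 2: 6.6; 3: 7.
E[X] = 0.39·8.8 + 0.22·6.6 + 0.39·7 = 7.614.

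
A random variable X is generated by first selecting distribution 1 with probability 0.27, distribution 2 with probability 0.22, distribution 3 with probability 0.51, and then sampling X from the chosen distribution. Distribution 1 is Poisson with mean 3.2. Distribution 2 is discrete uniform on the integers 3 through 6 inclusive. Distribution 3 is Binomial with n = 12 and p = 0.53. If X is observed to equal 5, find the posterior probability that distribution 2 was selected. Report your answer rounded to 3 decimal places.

Likelihoods P(X=5 | ·): 1: 0.113979; 2: 0.25; 3: 0.167799.
Posterior ∝ prior × likelihood. Numerator for 2: 0.22·0.25 = 0.055.
Normalizing constant: 0.27·0.113979 + 0.22·0.25 + 0.51·0.167799 = 0.171352.
P(2 | observation) = 0.055 / 0.171352 = 0.320977.

0.321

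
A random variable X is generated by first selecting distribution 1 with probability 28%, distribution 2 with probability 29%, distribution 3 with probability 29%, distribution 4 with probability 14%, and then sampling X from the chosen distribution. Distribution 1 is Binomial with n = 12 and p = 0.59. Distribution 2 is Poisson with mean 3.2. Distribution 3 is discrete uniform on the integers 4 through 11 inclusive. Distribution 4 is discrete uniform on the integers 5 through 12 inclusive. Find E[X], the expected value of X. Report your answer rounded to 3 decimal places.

Component means — 1: 7.08; 2: 3.2; 3: 7.5; 4: 8.5.
E[X] = 0.28·7.08 + 0.29·3.2 + 0.29·7.5 + 0.14·8.5 = 6.2754.

6.275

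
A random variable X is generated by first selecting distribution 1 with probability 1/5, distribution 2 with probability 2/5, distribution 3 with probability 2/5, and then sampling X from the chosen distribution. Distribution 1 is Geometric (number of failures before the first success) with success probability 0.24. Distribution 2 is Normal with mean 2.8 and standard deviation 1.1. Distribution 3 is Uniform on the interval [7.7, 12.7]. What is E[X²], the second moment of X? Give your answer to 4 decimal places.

50.7138

For each component E[X²] = Var + (mean)², giving 1: 23.2222; 2: 9.05; 3: 106.123.
Overall E[X²] = 0.2·23.2222 + 0.4·9.05 + 0.4·106.123 = 50.7138.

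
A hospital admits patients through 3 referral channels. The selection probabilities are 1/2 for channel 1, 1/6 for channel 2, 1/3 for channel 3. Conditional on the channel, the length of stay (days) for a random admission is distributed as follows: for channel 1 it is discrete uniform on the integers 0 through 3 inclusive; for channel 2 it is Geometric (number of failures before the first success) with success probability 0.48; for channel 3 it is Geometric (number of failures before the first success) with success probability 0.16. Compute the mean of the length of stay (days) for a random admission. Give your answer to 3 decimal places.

2.681

Component means — 1: 1.5; 2: 1.08333; 3: 5.25.
E[X] = 0.5·1.5 + 0.166667·1.08333 + 0.333333·5.25 = 2.68056.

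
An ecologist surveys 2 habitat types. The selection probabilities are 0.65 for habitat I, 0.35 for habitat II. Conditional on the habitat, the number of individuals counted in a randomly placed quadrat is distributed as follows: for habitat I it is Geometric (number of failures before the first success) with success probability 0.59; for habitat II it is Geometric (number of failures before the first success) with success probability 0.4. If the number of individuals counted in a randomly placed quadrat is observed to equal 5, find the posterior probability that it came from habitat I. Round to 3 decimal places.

Likelihoods P(X=5 | ·): I: 0.00683552; II: 0.031104.
Posterior ∝ prior × likelihood. Numerator for I: 0.65·0.00683552 = 0.00444309.
Normalizing constant: 0.65·0.00683552 + 0.35·0.031104 = 0.0153295.
P(I | observation) = 0.00444309 / 0.0153295 = 0.289839.

0.290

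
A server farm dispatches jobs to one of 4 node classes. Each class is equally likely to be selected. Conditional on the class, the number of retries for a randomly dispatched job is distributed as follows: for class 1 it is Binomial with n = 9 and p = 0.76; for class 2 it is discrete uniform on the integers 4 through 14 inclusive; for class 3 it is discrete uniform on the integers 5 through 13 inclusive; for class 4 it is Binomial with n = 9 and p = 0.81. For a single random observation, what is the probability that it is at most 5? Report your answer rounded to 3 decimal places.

Conditional on each class, P(X ≤ 5): 1: 0.147545; 2: 0.181818; 3: 0.111111; 4: 0.0730086.
By total probability, P(X ≤ 5) = 0.25·0.147545 + 0.25·0.181818 + 0.25·0.111111 + 0.25·0.0730086 = 0.128371.

0.128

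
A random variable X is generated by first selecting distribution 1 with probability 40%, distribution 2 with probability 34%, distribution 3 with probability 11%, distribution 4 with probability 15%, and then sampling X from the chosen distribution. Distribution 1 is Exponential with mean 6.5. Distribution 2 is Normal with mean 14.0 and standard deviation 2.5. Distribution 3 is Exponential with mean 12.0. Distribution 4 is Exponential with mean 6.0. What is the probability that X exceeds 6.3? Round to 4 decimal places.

Conditional on each component, P(X > 6.3): 1: 0.379375; 2: 0.998965; 3: 0.591555; 4: 0.349938.
By total probability, P(X > 6.3) = 0.4·0.379375 + 0.34·0.998965 + 0.11·0.591555 + 0.15·0.349938 = 0.60896.

0.6090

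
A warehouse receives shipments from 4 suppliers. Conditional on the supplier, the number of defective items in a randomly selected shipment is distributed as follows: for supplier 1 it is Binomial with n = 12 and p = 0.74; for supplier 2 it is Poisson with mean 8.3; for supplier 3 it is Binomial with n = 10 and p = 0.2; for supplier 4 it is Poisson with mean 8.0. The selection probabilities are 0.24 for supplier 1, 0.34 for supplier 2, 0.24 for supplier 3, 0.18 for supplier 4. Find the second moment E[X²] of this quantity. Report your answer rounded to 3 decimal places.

For each component E[X²] = Var + (mean)², giving 1: 81.1632; 2: 77.19; 3: 5.6; 4: 72.
Overall E[X²] = 0.24·81.1632 + 0.34·77.19 + 0.24·5.6 + 0.18·72 = 60.0278.

60.028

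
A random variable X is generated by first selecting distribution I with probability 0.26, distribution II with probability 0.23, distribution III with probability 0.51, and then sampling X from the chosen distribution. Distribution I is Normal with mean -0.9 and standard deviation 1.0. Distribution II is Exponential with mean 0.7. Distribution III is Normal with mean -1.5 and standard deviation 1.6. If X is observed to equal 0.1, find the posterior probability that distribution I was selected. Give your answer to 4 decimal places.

Likelihoods f(0.1 | ·): I: 0.241971; II: 1.2384; III: 0.151232.
Posterior ∝ prior × likelihood. Numerator for I: 0.26·0.241971 = 0.0629124.
Normalizing constant: 0.26·0.241971 + 0.23·1.2384 + 0.51·0.151232 = 0.424872.
P(I | observation) = 0.0629124 / 0.424872 = 0.148074.

0.1481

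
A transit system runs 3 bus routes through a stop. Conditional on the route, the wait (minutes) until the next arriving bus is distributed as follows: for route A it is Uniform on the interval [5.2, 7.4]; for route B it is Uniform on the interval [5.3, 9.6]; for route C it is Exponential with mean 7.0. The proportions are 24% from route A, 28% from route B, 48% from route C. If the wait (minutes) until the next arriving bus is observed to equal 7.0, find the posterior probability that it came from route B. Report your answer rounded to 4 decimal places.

Likelihoods f(7.0 | ·): A: 0.454545; B: 0.232558; C: 0.0525542.
Posterior ∝ prior × likelihood. Numerator for B: 0.28·0.232558 = 0.0651163.
Normalizing constant: 0.24·0.454545 + 0.28·0.232558 + 0.48·0.0525542 = 0.199433.
P(B | observation) = 0.0651163 / 0.199433 = 0.326507.

0.3265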